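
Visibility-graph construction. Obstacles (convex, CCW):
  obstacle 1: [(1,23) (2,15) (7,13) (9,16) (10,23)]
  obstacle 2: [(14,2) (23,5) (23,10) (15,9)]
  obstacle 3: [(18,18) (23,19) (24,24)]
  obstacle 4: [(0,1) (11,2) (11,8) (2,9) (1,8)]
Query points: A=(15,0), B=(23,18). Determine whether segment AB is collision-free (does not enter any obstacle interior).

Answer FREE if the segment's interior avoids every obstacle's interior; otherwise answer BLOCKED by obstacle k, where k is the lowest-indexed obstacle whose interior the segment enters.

Obstacle 1 [(1,23) (2,15) (7,13) (9,16) (10,23)]:
  edge (1,23)–(2,15): clear
  edge (2,15)–(7,13): clear
  edge (7,13)–(9,16): clear
  edge (9,16)–(10,23): clear
  edge (10,23)–(1,23): clear
  midpoint (19,9) outside
  → clear
Obstacle 2 [(14,2) (23,5) (23,10) (15,9)]:
  edge (14,2)–(23,5): crosses AB
  edge (23,5)–(23,10): clear
  edge (23,10)–(15,9): crosses AB
  edge (15,9)–(14,2): clear
  → BLOCKED
Obstacle 3 [(18,18) (23,19) (24,24)]:
  edge (18,18)–(23,19): clear
  edge (23,19)–(24,24): clear
  edge (24,24)–(18,18): clear
  midpoint (19,9) outside
  → clear
Obstacle 4 [(0,1) (11,2) (11,8) (2,9) (1,8)]:
  edge (0,1)–(11,2): clear
  edge (11,2)–(11,8): clear
  edge (11,8)–(2,9): clear
  edge (2,9)–(1,8): clear
  edge (1,8)–(0,1): clear
  midpoint (19,9) outside
  → clear

BLOCKED by obstacle 2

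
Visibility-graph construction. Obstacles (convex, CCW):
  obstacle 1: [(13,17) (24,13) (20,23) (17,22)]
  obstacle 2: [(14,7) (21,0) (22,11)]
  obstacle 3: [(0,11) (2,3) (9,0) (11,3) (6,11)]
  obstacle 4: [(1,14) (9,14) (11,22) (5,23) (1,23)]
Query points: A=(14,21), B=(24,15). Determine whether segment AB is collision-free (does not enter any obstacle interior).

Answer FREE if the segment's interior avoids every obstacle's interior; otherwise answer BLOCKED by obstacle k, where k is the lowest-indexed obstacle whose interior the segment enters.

Obstacle 1 [(13,17) (24,13) (20,23) (17,22)]:
  edge (13,17)–(24,13): clear
  edge (24,13)–(20,23): crosses AB
  edge (20,23)–(17,22): clear
  edge (17,22)–(13,17): crosses AB
  → BLOCKED
Obstacle 2 [(14,7) (21,0) (22,11)]:
  edge (14,7)–(21,0): clear
  edge (21,0)–(22,11): clear
  edge (22,11)–(14,7): clear
  midpoint (19,18) outside
  → clear
Obstacle 3 [(0,11) (2,3) (9,0) (11,3) (6,11)]:
  edge (0,11)–(2,3): clear
  edge (2,3)–(9,0): clear
  edge (9,0)–(11,3): clear
  edge (11,3)–(6,11): clear
  edge (6,11)–(0,11): clear
  midpoint (19,18) outside
  → clear
Obstacle 4 [(1,14) (9,14) (11,22) (5,23) (1,23)]:
  edge (1,14)–(9,14): clear
  edge (9,14)–(11,22): clear
  edge (11,22)–(5,23): clear
  edge (5,23)–(1,23): clear
  edge (1,23)–(1,14): clear
  midpoint (19,18) outside
  → clear

BLOCKED by obstacle 1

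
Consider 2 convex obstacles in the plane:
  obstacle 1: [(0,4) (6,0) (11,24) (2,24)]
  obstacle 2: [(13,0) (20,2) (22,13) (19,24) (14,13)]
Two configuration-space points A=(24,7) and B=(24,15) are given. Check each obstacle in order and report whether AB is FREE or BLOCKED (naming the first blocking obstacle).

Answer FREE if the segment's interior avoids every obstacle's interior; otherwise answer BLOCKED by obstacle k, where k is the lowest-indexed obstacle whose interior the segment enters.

Obstacle 1 [(0,4) (6,0) (11,24) (2,24)]:
  edge (0,4)–(6,0): clear
  edge (6,0)–(11,24): clear
  edge (11,24)–(2,24): clear
  edge (2,24)–(0,4): clear
  midpoint (24,11) outside
  → clear
Obstacle 2 [(13,0) (20,2) (22,13) (19,24) (14,13)]:
  edge (13,0)–(20,2): clear
  edge (20,2)–(22,13): clear
  edge (22,13)–(19,24): clear
  edge (19,24)–(14,13): clear
  edge (14,13)–(13,0): clear
  midpoint (24,11) outside
  → clear

FREE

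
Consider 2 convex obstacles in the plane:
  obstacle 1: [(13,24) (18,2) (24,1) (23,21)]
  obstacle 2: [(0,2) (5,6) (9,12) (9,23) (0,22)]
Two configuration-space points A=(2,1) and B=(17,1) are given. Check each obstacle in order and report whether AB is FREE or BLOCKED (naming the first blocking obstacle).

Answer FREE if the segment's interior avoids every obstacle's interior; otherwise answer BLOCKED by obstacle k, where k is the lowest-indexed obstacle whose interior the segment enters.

Obstacle 1 [(13,24) (18,2) (24,1) (23,21)]:
  edge (13,24)–(18,2): clear
  edge (18,2)–(24,1): clear
  edge (24,1)–(23,21): clear
  edge (23,21)–(13,24): clear
  midpoint (19/2,1) outside
  → clear
Obstacle 2 [(0,2) (5,6) (9,12) (9,23) (0,22)]:
  edge (0,2)–(5,6): clear
  edge (5,6)–(9,12): clear
  edge (9,12)–(9,23): clear
  edge (9,23)–(0,22): clear
  edge (0,22)–(0,2): clear
  midpoint (19/2,1) outside
  → clear

FREE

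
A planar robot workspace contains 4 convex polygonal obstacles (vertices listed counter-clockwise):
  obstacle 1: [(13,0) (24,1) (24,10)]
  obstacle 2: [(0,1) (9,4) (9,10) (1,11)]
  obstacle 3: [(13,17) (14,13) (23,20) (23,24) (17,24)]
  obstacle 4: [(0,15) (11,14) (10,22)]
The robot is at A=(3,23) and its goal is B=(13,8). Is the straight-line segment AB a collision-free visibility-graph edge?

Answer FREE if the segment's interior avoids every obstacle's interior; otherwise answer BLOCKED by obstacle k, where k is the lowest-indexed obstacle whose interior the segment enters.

Obstacle 1 [(13,0) (24,1) (24,10)]:
  edge (13,0)–(24,1): clear
  edge (24,1)–(24,10): clear
  edge (24,10)–(13,0): clear
  midpoint (8,31/2) outside
  → clear
Obstacle 2 [(0,1) (9,4) (9,10) (1,11)]:
  edge (0,1)–(9,4): clear
  edge (9,4)–(9,10): clear
  edge (9,10)–(1,11): clear
  edge (1,11)–(0,1): clear
  midpoint (8,31/2) outside
  → clear
Obstacle 3 [(13,17) (14,13) (23,20) (23,24) (17,24)]:
  edge (13,17)–(14,13): clear
  edge (14,13)–(23,20): clear
  edge (23,20)–(23,24): clear
  edge (23,24)–(17,24): clear
  edge (17,24)–(13,17): clear
  midpoint (8,31/2) outside
  → clear
Obstacle 4 [(0,15) (11,14) (10,22)]:
  edge (0,15)–(11,14): crosses AB
  edge (11,14)–(10,22): clear
  edge (10,22)–(0,15): crosses AB
  → BLOCKED

BLOCKED by obstacle 4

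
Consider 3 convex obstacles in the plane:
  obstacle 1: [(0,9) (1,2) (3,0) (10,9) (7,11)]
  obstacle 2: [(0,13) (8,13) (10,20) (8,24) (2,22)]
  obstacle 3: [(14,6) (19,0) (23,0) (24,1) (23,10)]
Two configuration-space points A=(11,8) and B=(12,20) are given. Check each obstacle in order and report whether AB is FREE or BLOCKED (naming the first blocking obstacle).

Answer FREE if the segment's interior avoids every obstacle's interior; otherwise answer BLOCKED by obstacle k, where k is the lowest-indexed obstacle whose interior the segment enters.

Obstacle 1 [(0,9) (1,2) (3,0) (10,9) (7,11)]:
  edge (0,9)–(1,2): clear
  edge (1,2)–(3,0): clear
  edge (3,0)–(10,9): clear
  edge (10,9)–(7,11): clear
  edge (7,11)–(0,9): clear
  midpoint (23/2,14) outside
  → clear
Obstacle 2 [(0,13) (8,13) (10,20) (8,24) (2,22)]:
  edge (0,13)–(8,13): clear
  edge (8,13)–(10,20): clear
  edge (10,20)–(8,24): clear
  edge (8,24)–(2,22): clear
  edge (2,22)–(0,13): clear
  midpoint (23/2,14) outside
  → clear
Obstacle 3 [(14,6) (19,0) (23,0) (24,1) (23,10)]:
  edge (14,6)–(19,0): clear
  edge (19,0)–(23,0): clear
  edge (23,0)–(24,1): clear
  edge (24,1)–(23,10): clear
  edge (23,10)–(14,6): clear
  midpoint (23/2,14) outside
  → clear

FREE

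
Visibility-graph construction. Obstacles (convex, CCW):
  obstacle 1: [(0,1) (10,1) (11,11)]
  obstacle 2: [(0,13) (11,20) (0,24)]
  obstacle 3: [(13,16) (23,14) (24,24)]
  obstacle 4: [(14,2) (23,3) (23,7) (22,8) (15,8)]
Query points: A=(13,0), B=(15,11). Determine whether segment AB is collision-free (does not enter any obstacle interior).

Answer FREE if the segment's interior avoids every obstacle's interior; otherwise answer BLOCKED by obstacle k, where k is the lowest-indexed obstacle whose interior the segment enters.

Obstacle 1 [(0,1) (10,1) (11,11)]:
  edge (0,1)–(10,1): clear
  edge (10,1)–(11,11): clear
  edge (11,11)–(0,1): clear
  midpoint (14,11/2) outside
  → clear
Obstacle 2 [(0,13) (11,20) (0,24)]:
  edge (0,13)–(11,20): clear
  edge (11,20)–(0,24): clear
  edge (0,24)–(0,13): clear
  midpoint (14,11/2) outside
  → clear
Obstacle 3 [(13,16) (23,14) (24,24)]:
  edge (13,16)–(23,14): clear
  edge (23,14)–(24,24): clear
  edge (24,24)–(13,16): clear
  midpoint (14,11/2) outside
  → clear
Obstacle 4 [(14,2) (23,3) (23,7) (22,8) (15,8)]:
  edge (14,2)–(23,3): clear
  edge (23,3)–(23,7): clear
  edge (23,7)–(22,8): clear
  edge (22,8)–(15,8): clear
  edge (15,8)–(14,2): clear
  midpoint (14,11/2) outside
  → clear

FREE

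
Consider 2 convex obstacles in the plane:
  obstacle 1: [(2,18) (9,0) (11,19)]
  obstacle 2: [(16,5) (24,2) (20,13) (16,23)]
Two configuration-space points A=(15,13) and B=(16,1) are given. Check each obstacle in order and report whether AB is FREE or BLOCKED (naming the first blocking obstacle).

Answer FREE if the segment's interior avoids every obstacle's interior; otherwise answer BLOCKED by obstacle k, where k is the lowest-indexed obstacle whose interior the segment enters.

Obstacle 1 [(2,18) (9,0) (11,19)]:
  edge (2,18)–(9,0): clear
  edge (9,0)–(11,19): clear
  edge (11,19)–(2,18): clear
  midpoint (31/2,7) outside
  → clear
Obstacle 2 [(16,5) (24,2) (20,13) (16,23)]:
  edge (16,5)–(24,2): clear
  edge (24,2)–(20,13): clear
  edge (20,13)–(16,23): clear
  edge (16,23)–(16,5): clear
  midpoint (31/2,7) outside
  → clear

FREE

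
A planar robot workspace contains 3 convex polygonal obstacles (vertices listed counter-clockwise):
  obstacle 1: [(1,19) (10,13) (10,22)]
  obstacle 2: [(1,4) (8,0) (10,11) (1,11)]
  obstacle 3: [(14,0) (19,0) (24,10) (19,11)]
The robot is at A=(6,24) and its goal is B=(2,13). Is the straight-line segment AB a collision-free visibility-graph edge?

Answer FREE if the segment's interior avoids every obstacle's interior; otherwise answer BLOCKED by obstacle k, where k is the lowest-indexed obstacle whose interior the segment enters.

BLOCKED by obstacle 1

Obstacle 1 [(1,19) (10,13) (10,22)]:
  edge (1,19)–(10,13): crosses AB
  edge (10,13)–(10,22): clear
  edge (10,22)–(1,19): crosses AB
  → BLOCKED
Obstacle 2 [(1,4) (8,0) (10,11) (1,11)]:
  edge (1,4)–(8,0): clear
  edge (8,0)–(10,11): clear
  edge (10,11)–(1,11): clear
  edge (1,11)–(1,4): clear
  midpoint (4,37/2) outside
  → clear
Obstacle 3 [(14,0) (19,0) (24,10) (19,11)]:
  edge (14,0)–(19,0): clear
  edge (19,0)–(24,10): clear
  edge (24,10)–(19,11): clear
  edge (19,11)–(14,0): clear
  midpoint (4,37/2) outside
  → clear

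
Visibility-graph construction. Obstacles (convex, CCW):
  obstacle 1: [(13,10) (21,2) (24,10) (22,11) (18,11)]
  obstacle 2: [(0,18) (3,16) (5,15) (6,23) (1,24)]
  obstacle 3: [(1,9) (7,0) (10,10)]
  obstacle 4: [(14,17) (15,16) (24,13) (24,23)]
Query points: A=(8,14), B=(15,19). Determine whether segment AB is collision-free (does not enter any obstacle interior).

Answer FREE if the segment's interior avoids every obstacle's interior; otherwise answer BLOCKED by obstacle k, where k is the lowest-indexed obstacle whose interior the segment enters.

Obstacle 1 [(13,10) (21,2) (24,10) (22,11) (18,11)]:
  edge (13,10)–(21,2): clear
  edge (21,2)–(24,10): clear
  edge (24,10)–(22,11): clear
  edge (22,11)–(18,11): clear
  edge (18,11)–(13,10): clear
  midpoint (23/2,33/2) outside
  → clear
Obstacle 2 [(0,18) (3,16) (5,15) (6,23) (1,24)]:
  edge (0,18)–(3,16): clear
  edge (3,16)–(5,15): clear
  edge (5,15)–(6,23): clear
  edge (6,23)–(1,24): clear
  edge (1,24)–(0,18): clear
  midpoint (23/2,33/2) outside
  → clear
Obstacle 3 [(1,9) (7,0) (10,10)]:
  edge (1,9)–(7,0): clear
  edge (7,0)–(10,10): clear
  edge (10,10)–(1,9): clear
  midpoint (23/2,33/2) outside
  → clear
Obstacle 4 [(14,17) (15,16) (24,13) (24,23)]:
  edge (14,17)–(15,16): clear
  edge (15,16)–(24,13): clear
  edge (24,13)–(24,23): clear
  edge (24,23)–(14,17): clear
  midpoint (23/2,33/2) outside
  → clear

FREE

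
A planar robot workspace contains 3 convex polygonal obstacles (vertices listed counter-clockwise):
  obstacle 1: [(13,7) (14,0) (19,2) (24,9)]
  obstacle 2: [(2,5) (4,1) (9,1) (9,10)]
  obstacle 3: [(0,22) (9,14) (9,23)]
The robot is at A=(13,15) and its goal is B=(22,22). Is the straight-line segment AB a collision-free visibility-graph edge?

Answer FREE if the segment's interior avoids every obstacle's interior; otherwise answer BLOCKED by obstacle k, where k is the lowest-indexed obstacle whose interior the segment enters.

Obstacle 1 [(13,7) (14,0) (19,2) (24,9)]:
  edge (13,7)–(14,0): clear
  edge (14,0)–(19,2): clear
  edge (19,2)–(24,9): clear
  edge (24,9)–(13,7): clear
  midpoint (35/2,37/2) outside
  → clear
Obstacle 2 [(2,5) (4,1) (9,1) (9,10)]:
  edge (2,5)–(4,1): clear
  edge (4,1)–(9,1): clear
  edge (9,1)–(9,10): clear
  edge (9,10)–(2,5): clear
  midpoint (35/2,37/2) outside
  → clear
Obstacle 3 [(0,22) (9,14) (9,23)]:
  edge (0,22)–(9,14): clear
  edge (9,14)–(9,23): clear
  edge (9,23)–(0,22): clear
  midpoint (35/2,37/2) outside
  → clear

FREE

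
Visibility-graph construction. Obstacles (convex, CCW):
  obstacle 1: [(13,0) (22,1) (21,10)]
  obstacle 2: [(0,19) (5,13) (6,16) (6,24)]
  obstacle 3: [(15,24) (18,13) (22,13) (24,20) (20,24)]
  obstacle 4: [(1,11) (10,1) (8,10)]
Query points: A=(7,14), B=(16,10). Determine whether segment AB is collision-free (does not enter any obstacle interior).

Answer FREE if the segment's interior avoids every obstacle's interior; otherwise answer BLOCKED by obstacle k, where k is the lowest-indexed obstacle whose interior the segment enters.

FREE

Obstacle 1 [(13,0) (22,1) (21,10)]:
  edge (13,0)–(22,1): clear
  edge (22,1)–(21,10): clear
  edge (21,10)–(13,0): clear
  midpoint (23/2,12) outside
  → clear
Obstacle 2 [(0,19) (5,13) (6,16) (6,24)]:
  edge (0,19)–(5,13): clear
  edge (5,13)–(6,16): clear
  edge (6,16)–(6,24): clear
  edge (6,24)–(0,19): clear
  midpoint (23/2,12) outside
  → clear
Obstacle 3 [(15,24) (18,13) (22,13) (24,20) (20,24)]:
  edge (15,24)–(18,13): clear
  edge (18,13)–(22,13): clear
  edge (22,13)–(24,20): clear
  edge (24,20)–(20,24): clear
  edge (20,24)–(15,24): clear
  midpoint (23/2,12) outside
  → clear
Obstacle 4 [(1,11) (10,1) (8,10)]:
  edge (1,11)–(10,1): clear
  edge (10,1)–(8,10): clear
  edge (8,10)–(1,11): clear
  midpoint (23/2,12) outside
  → clear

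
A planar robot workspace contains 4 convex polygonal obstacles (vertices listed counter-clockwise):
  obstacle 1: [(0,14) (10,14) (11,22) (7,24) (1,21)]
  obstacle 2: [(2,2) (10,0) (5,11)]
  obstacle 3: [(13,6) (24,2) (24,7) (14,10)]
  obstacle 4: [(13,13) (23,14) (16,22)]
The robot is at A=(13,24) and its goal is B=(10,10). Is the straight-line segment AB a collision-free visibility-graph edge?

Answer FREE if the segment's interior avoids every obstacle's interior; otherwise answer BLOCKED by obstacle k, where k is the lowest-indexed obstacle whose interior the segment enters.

FREE

Obstacle 1 [(0,14) (10,14) (11,22) (7,24) (1,21)]:
  edge (0,14)–(10,14): clear
  edge (10,14)–(11,22): clear
  edge (11,22)–(7,24): clear
  edge (7,24)–(1,21): clear
  edge (1,21)–(0,14): clear
  midpoint (23/2,17) outside
  → clear
Obstacle 2 [(2,2) (10,0) (5,11)]:
  edge (2,2)–(10,0): clear
  edge (10,0)–(5,11): clear
  edge (5,11)–(2,2): clear
  midpoint (23/2,17) outside
  → clear
Obstacle 3 [(13,6) (24,2) (24,7) (14,10)]:
  edge (13,6)–(24,2): clear
  edge (24,2)–(24,7): clear
  edge (24,7)–(14,10): clear
  edge (14,10)–(13,6): clear
  midpoint (23/2,17) outside
  → clear
Obstacle 4 [(13,13) (23,14) (16,22)]:
  edge (13,13)–(23,14): clear
  edge (23,14)–(16,22): clear
  edge (16,22)–(13,13): clear
  midpoint (23/2,17) outside
  → clear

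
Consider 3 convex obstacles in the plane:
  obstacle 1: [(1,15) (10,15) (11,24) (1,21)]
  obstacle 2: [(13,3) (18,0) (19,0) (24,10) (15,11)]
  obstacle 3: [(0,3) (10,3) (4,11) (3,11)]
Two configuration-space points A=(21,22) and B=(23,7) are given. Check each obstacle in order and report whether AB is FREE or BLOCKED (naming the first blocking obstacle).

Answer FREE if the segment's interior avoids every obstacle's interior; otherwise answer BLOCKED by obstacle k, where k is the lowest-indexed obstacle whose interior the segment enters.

BLOCKED by obstacle 2

Obstacle 1 [(1,15) (10,15) (11,24) (1,21)]:
  edge (1,15)–(10,15): clear
  edge (10,15)–(11,24): clear
  edge (11,24)–(1,21): clear
  edge (1,21)–(1,15): clear
  midpoint (22,29/2) outside
  → clear
Obstacle 2 [(13,3) (18,0) (19,0) (24,10) (15,11)]:
  edge (13,3)–(18,0): clear
  edge (18,0)–(19,0): clear
  edge (19,0)–(24,10): crosses AB
  edge (24,10)–(15,11): crosses AB
  edge (15,11)–(13,3): clear
  → BLOCKED
Obstacle 3 [(0,3) (10,3) (4,11) (3,11)]:
  edge (0,3)–(10,3): clear
  edge (10,3)–(4,11): clear
  edge (4,11)–(3,11): clear
  edge (3,11)–(0,3): clear
  midpoint (22,29/2) outside
  → clear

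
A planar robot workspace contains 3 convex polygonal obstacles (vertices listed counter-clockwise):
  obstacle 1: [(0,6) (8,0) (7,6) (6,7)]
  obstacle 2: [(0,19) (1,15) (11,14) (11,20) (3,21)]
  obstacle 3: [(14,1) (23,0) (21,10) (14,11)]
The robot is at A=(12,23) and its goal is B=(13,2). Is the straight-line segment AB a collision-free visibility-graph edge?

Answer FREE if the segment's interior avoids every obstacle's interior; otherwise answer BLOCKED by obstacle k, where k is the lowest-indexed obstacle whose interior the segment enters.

FREE

Obstacle 1 [(0,6) (8,0) (7,6) (6,7)]:
  edge (0,6)–(8,0): clear
  edge (8,0)–(7,6): clear
  edge (7,6)–(6,7): clear
  edge (6,7)–(0,6): clear
  midpoint (25/2,25/2) outside
  → clear
Obstacle 2 [(0,19) (1,15) (11,14) (11,20) (3,21)]:
  edge (0,19)–(1,15): clear
  edge (1,15)–(11,14): clear
  edge (11,14)–(11,20): clear
  edge (11,20)–(3,21): clear
  edge (3,21)–(0,19): clear
  midpoint (25/2,25/2) outside
  → clear
Obstacle 3 [(14,1) (23,0) (21,10) (14,11)]:
  edge (14,1)–(23,0): clear
  edge (23,0)–(21,10): clear
  edge (21,10)–(14,11): clear
  edge (14,11)–(14,1): clear
  midpoint (25/2,25/2) outside
  → clear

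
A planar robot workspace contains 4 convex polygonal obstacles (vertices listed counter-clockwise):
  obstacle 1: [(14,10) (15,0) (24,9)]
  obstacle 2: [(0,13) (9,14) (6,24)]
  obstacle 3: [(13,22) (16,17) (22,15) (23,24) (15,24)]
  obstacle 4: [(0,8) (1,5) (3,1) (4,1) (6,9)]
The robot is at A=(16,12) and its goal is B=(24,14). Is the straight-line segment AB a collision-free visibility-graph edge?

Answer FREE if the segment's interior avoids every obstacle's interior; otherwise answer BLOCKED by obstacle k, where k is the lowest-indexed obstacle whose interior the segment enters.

Obstacle 1 [(14,10) (15,0) (24,9)]:
  edge (14,10)–(15,0): clear
  edge (15,0)–(24,9): clear
  edge (24,9)–(14,10): clear
  midpoint (20,13) outside
  → clear
Obstacle 2 [(0,13) (9,14) (6,24)]:
  edge (0,13)–(9,14): clear
  edge (9,14)–(6,24): clear
  edge (6,24)–(0,13): clear
  midpoint (20,13) outside
  → clear
Obstacle 3 [(13,22) (16,17) (22,15) (23,24) (15,24)]:
  edge (13,22)–(16,17): clear
  edge (16,17)–(22,15): clear
  edge (22,15)–(23,24): clear
  edge (23,24)–(15,24): clear
  edge (15,24)–(13,22): clear
  midpoint (20,13) outside
  → clear
Obstacle 4 [(0,8) (1,5) (3,1) (4,1) (6,9)]:
  edge (0,8)–(1,5): clear
  edge (1,5)–(3,1): clear
  edge (3,1)–(4,1): clear
  edge (4,1)–(6,9): clear
  edge (6,9)–(0,8): clear
  midpoint (20,13) outside
  → clear

FREE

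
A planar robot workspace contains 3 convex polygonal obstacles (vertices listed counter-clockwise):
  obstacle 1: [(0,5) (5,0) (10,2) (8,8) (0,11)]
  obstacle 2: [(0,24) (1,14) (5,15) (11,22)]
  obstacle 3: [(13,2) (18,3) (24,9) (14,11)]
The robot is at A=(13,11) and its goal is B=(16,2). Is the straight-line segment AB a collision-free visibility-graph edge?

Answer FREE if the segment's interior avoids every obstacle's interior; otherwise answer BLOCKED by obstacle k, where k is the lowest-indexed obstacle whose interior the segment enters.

BLOCKED by obstacle 3

Obstacle 1 [(0,5) (5,0) (10,2) (8,8) (0,11)]:
  edge (0,5)–(5,0): clear
  edge (5,0)–(10,2): clear
  edge (10,2)–(8,8): clear
  edge (8,8)–(0,11): clear
  edge (0,11)–(0,5): clear
  midpoint (29/2,13/2) outside
  → clear
Obstacle 2 [(0,24) (1,14) (5,15) (11,22)]:
  edge (0,24)–(1,14): clear
  edge (1,14)–(5,15): clear
  edge (5,15)–(11,22): clear
  edge (11,22)–(0,24): clear
  midpoint (29/2,13/2) outside
  → clear
Obstacle 3 [(13,2) (18,3) (24,9) (14,11)]:
  edge (13,2)–(18,3): crosses AB
  edge (18,3)–(24,9): clear
  edge (24,9)–(14,11): clear
  edge (14,11)–(13,2): crosses AB
  → BLOCKED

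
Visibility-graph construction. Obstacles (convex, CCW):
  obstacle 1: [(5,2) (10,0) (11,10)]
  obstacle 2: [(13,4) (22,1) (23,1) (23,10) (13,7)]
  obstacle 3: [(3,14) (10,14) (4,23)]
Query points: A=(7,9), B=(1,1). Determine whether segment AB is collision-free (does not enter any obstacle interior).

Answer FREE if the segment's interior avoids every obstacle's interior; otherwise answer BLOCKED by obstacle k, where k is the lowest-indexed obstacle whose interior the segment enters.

FREE

Obstacle 1 [(5,2) (10,0) (11,10)]:
  edge (5,2)–(10,0): clear
  edge (10,0)–(11,10): clear
  edge (11,10)–(5,2): clear
  midpoint (4,5) outside
  → clear
Obstacle 2 [(13,4) (22,1) (23,1) (23,10) (13,7)]:
  edge (13,4)–(22,1): clear
  edge (22,1)–(23,1): clear
  edge (23,1)–(23,10): clear
  edge (23,10)–(13,7): clear
  edge (13,7)–(13,4): clear
  midpoint (4,5) outside
  → clear
Obstacle 3 [(3,14) (10,14) (4,23)]:
  edge (3,14)–(10,14): clear
  edge (10,14)–(4,23): clear
  edge (4,23)–(3,14): clear
  midpoint (4,5) outside
  → clear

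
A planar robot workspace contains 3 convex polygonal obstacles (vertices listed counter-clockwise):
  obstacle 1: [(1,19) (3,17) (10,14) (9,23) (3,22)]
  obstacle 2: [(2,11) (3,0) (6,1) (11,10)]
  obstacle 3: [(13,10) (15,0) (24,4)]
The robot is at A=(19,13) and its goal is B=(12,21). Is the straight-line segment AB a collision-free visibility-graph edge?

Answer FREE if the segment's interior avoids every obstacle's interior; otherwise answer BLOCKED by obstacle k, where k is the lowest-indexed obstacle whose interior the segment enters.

Obstacle 1 [(1,19) (3,17) (10,14) (9,23) (3,22)]:
  edge (1,19)–(3,17): clear
  edge (3,17)–(10,14): clear
  edge (10,14)–(9,23): clear
  edge (9,23)–(3,22): clear
  edge (3,22)–(1,19): clear
  midpoint (31/2,17) outside
  → clear
Obstacle 2 [(2,11) (3,0) (6,1) (11,10)]:
  edge (2,11)–(3,0): clear
  edge (3,0)–(6,1): clear
  edge (6,1)–(11,10): clear
  edge (11,10)–(2,11): clear
  midpoint (31/2,17) outside
  → clear
Obstacle 3 [(13,10) (15,0) (24,4)]:
  edge (13,10)–(15,0): clear
  edge (15,0)–(24,4): clear
  edge (24,4)–(13,10): clear
  midpoint (31/2,17) outside
  → clear

FREE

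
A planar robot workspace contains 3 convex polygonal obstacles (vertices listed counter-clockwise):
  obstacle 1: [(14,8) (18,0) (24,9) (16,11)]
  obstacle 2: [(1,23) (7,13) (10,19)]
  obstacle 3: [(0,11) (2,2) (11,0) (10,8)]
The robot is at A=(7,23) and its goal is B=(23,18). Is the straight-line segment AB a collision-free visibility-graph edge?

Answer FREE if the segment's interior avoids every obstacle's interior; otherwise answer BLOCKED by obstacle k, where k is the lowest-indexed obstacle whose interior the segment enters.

Obstacle 1 [(14,8) (18,0) (24,9) (16,11)]:
  edge (14,8)–(18,0): clear
  edge (18,0)–(24,9): clear
  edge (24,9)–(16,11): clear
  edge (16,11)–(14,8): clear
  midpoint (15,41/2) outside
  → clear
Obstacle 2 [(1,23) (7,13) (10,19)]:
  edge (1,23)–(7,13): clear
  edge (7,13)–(10,19): clear
  edge (10,19)–(1,23): clear
  midpoint (15,41/2) outside
  → clear
Obstacle 3 [(0,11) (2,2) (11,0) (10,8)]:
  edge (0,11)–(2,2): clear
  edge (2,2)–(11,0): clear
  edge (11,0)–(10,8): clear
  edge (10,8)–(0,11): clear
  midpoint (15,41/2) outside
  → clear

FREE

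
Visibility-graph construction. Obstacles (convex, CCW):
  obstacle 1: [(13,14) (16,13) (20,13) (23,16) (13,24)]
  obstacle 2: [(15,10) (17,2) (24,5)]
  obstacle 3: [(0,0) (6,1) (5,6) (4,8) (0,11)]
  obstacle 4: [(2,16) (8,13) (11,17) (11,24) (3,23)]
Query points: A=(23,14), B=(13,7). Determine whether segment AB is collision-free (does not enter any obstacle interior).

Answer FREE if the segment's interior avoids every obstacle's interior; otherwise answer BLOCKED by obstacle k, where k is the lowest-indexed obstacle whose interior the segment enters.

Obstacle 1 [(13,14) (16,13) (20,13) (23,16) (13,24)]:
  edge (13,14)–(16,13): clear
  edge (16,13)–(20,13): clear
  edge (20,13)–(23,16): clear
  edge (23,16)–(13,24): clear
  edge (13,24)–(13,14): clear
  midpoint (18,21/2) outside
  → clear
Obstacle 2 [(15,10) (17,2) (24,5)]:
  edge (15,10)–(17,2): crosses AB
  edge (17,2)–(24,5): clear
  edge (24,5)–(15,10): crosses AB
  → BLOCKED
Obstacle 3 [(0,0) (6,1) (5,6) (4,8) (0,11)]:
  edge (0,0)–(6,1): clear
  edge (6,1)–(5,6): clear
  edge (5,6)–(4,8): clear
  edge (4,8)–(0,11): clear
  edge (0,11)–(0,0): clear
  midpoint (18,21/2) outside
  → clear
Obstacle 4 [(2,16) (8,13) (11,17) (11,24) (3,23)]:
  edge (2,16)–(8,13): clear
  edge (8,13)–(11,17): clear
  edge (11,17)–(11,24): clear
  edge (11,24)–(3,23): clear
  edge (3,23)–(2,16): clear
  midpoint (18,21/2) outside
  → clear

BLOCKED by obstacle 2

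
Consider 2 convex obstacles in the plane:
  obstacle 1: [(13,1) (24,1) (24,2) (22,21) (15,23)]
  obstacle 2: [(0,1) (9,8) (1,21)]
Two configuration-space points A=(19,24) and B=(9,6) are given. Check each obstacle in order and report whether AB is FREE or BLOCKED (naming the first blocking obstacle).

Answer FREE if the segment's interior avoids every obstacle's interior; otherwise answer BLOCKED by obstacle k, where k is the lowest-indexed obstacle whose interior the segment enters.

BLOCKED by obstacle 1

Obstacle 1 [(13,1) (24,1) (24,2) (22,21) (15,23)]:
  edge (13,1)–(24,1): clear
  edge (24,1)–(24,2): clear
  edge (24,2)–(22,21): clear
  edge (22,21)–(15,23): crosses AB
  edge (15,23)–(13,1): crosses AB
  → BLOCKED
Obstacle 2 [(0,1) (9,8) (1,21)]:
  edge (0,1)–(9,8): clear
  edge (9,8)–(1,21): clear
  edge (1,21)–(0,1): clear
  midpoint (14,15) outside
  → clear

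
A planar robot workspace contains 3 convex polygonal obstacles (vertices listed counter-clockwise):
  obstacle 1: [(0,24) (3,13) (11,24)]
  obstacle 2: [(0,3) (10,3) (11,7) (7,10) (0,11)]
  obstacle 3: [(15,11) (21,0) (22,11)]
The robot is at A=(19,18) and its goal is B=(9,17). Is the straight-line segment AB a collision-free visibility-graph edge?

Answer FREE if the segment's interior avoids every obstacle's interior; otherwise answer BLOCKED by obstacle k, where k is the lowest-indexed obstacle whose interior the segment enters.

Obstacle 1 [(0,24) (3,13) (11,24)]:
  edge (0,24)–(3,13): clear
  edge (3,13)–(11,24): clear
  edge (11,24)–(0,24): clear
  midpoint (14,35/2) outside
  → clear
Obstacle 2 [(0,3) (10,3) (11,7) (7,10) (0,11)]:
  edge (0,3)–(10,3): clear
  edge (10,3)–(11,7): clear
  edge (11,7)–(7,10): clear
  edge (7,10)–(0,11): clear
  edge (0,11)–(0,3): clear
  midpoint (14,35/2) outside
  → clear
Obstacle 3 [(15,11) (21,0) (22,11)]:
  edge (15,11)–(21,0): clear
  edge (21,0)–(22,11): clear
  edge (22,11)–(15,11): clear
  midpoint (14,35/2) outside
  → clear

FREE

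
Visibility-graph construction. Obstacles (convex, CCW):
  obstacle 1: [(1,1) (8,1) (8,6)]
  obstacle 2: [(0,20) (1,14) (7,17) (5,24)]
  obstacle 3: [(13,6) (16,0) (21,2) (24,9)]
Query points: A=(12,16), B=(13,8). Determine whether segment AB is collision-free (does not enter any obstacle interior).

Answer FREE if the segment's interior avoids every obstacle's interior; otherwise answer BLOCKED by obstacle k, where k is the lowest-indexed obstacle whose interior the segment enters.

FREE

Obstacle 1 [(1,1) (8,1) (8,6)]:
  edge (1,1)–(8,1): clear
  edge (8,1)–(8,6): clear
  edge (8,6)–(1,1): clear
  midpoint (25/2,12) outside
  → clear
Obstacle 2 [(0,20) (1,14) (7,17) (5,24)]:
  edge (0,20)–(1,14): clear
  edge (1,14)–(7,17): clear
  edge (7,17)–(5,24): clear
  edge (5,24)–(0,20): clear
  midpoint (25/2,12) outside
  → clear
Obstacle 3 [(13,6) (16,0) (21,2) (24,9)]:
  edge (13,6)–(16,0): clear
  edge (16,0)–(21,2): clear
  edge (21,2)–(24,9): clear
  edge (24,9)–(13,6): clear
  midpoint (25/2,12) outside
  → clear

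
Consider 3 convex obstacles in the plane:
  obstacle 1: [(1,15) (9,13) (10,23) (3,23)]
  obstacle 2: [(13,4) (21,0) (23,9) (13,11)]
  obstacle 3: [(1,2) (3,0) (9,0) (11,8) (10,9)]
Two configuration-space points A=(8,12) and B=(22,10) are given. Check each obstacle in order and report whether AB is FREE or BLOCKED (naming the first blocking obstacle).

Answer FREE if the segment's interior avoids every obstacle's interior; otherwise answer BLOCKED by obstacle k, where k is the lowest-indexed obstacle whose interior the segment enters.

FREE

Obstacle 1 [(1,15) (9,13) (10,23) (3,23)]:
  edge (1,15)–(9,13): clear
  edge (9,13)–(10,23): clear
  edge (10,23)–(3,23): clear
  edge (3,23)–(1,15): clear
  midpoint (15,11) outside
  → clear
Obstacle 2 [(13,4) (21,0) (23,9) (13,11)]:
  edge (13,4)–(21,0): clear
  edge (21,0)–(23,9): clear
  edge (23,9)–(13,11): clear
  edge (13,11)–(13,4): clear
  midpoint (15,11) outside
  → clear
Obstacle 3 [(1,2) (3,0) (9,0) (11,8) (10,9)]:
  edge (1,2)–(3,0): clear
  edge (3,0)–(9,0): clear
  edge (9,0)–(11,8): clear
  edge (11,8)–(10,9): clear
  edge (10,9)–(1,2): clear
  midpoint (15,11) outside
  → clear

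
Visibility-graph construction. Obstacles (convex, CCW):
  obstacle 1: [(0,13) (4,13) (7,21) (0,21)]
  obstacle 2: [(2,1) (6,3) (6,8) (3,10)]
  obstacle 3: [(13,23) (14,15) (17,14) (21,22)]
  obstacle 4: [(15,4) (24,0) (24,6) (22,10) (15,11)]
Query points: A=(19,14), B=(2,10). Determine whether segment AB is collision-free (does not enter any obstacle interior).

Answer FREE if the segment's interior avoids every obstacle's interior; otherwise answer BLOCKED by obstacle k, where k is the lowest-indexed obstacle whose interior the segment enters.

FREE

Obstacle 1 [(0,13) (4,13) (7,21) (0,21)]:
  edge (0,13)–(4,13): clear
  edge (4,13)–(7,21): clear
  edge (7,21)–(0,21): clear
  edge (0,21)–(0,13): clear
  midpoint (21/2,12) outside
  → clear
Obstacle 2 [(2,1) (6,3) (6,8) (3,10)]:
  edge (2,1)–(6,3): clear
  edge (6,3)–(6,8): clear
  edge (6,8)–(3,10): clear
  edge (3,10)–(2,1): clear
  midpoint (21/2,12) outside
  → clear
Obstacle 3 [(13,23) (14,15) (17,14) (21,22)]:
  edge (13,23)–(14,15): clear
  edge (14,15)–(17,14): clear
  edge (17,14)–(21,22): clear
  edge (21,22)–(13,23): clear
  midpoint (21/2,12) outside
  → clear
Obstacle 4 [(15,4) (24,0) (24,6) (22,10) (15,11)]:
  edge (15,4)–(24,0): clear
  edge (24,0)–(24,6): clear
  edge (24,6)–(22,10): clear
  edge (22,10)–(15,11): clear
  edge (15,11)–(15,4): clear
  midpoint (21/2,12) outside
  → clear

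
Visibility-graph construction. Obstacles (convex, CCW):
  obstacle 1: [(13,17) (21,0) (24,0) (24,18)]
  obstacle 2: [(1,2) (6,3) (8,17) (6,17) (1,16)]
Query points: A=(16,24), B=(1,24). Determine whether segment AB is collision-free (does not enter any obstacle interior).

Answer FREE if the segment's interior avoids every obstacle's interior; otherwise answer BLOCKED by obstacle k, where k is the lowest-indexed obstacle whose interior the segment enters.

FREE

Obstacle 1 [(13,17) (21,0) (24,0) (24,18)]:
  edge (13,17)–(21,0): clear
  edge (21,0)–(24,0): clear
  edge (24,0)–(24,18): clear
  edge (24,18)–(13,17): clear
  midpoint (17/2,24) outside
  → clear
Obstacle 2 [(1,2) (6,3) (8,17) (6,17) (1,16)]:
  edge (1,2)–(6,3): clear
  edge (6,3)–(8,17): clear
  edge (8,17)–(6,17): clear
  edge (6,17)–(1,16): clear
  edge (1,16)–(1,2): clear
  midpoint (17/2,24) outside
  → clear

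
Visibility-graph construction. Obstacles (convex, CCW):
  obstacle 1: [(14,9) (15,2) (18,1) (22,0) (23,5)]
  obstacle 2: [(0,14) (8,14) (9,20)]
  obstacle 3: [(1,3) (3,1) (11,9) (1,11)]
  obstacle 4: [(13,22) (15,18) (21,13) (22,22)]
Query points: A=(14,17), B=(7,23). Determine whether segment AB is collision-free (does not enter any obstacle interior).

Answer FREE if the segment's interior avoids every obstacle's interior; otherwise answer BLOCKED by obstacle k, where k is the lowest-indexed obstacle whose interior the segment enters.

Obstacle 1 [(14,9) (15,2) (18,1) (22,0) (23,5)]:
  edge (14,9)–(15,2): clear
  edge (15,2)–(18,1): clear
  edge (18,1)–(22,0): clear
  edge (22,0)–(23,5): clear
  edge (23,5)–(14,9): clear
  midpoint (21/2,20) outside
  → clear
Obstacle 2 [(0,14) (8,14) (9,20)]:
  edge (0,14)–(8,14): clear
  edge (8,14)–(9,20): clear
  edge (9,20)–(0,14): clear
  midpoint (21/2,20) outside
  → clear
Obstacle 3 [(1,3) (3,1) (11,9) (1,11)]:
  edge (1,3)–(3,1): clear
  edge (3,1)–(11,9): clear
  edge (11,9)–(1,11): clear
  edge (1,11)–(1,3): clear
  midpoint (21/2,20) outside
  → clear
Obstacle 4 [(13,22) (15,18) (21,13) (22,22)]:
  edge (13,22)–(15,18): clear
  edge (15,18)–(21,13): clear
  edge (21,13)–(22,22): clear
  edge (22,22)–(13,22): clear
  midpoint (21/2,20) outside
  → clear

FREE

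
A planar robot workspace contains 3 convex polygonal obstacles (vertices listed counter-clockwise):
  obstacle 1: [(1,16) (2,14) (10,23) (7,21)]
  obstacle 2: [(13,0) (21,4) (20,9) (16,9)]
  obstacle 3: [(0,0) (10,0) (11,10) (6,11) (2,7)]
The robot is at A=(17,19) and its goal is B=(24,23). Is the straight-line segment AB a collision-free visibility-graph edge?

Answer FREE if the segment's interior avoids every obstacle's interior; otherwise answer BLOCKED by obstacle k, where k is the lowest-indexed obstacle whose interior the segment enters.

FREE

Obstacle 1 [(1,16) (2,14) (10,23) (7,21)]:
  edge (1,16)–(2,14): clear
  edge (2,14)–(10,23): clear
  edge (10,23)–(7,21): clear
  edge (7,21)–(1,16): clear
  midpoint (41/2,21) outside
  → clear
Obstacle 2 [(13,0) (21,4) (20,9) (16,9)]:
  edge (13,0)–(21,4): clear
  edge (21,4)–(20,9): clear
  edge (20,9)–(16,9): clear
  edge (16,9)–(13,0): clear
  midpoint (41/2,21) outside
  → clear
Obstacle 3 [(0,0) (10,0) (11,10) (6,11) (2,7)]:
  edge (0,0)–(10,0): clear
  edge (10,0)–(11,10): clear
  edge (11,10)–(6,11): clear
  edge (6,11)–(2,7): clear
  edge (2,7)–(0,0): clear
  midpoint (41/2,21) outside
  → clear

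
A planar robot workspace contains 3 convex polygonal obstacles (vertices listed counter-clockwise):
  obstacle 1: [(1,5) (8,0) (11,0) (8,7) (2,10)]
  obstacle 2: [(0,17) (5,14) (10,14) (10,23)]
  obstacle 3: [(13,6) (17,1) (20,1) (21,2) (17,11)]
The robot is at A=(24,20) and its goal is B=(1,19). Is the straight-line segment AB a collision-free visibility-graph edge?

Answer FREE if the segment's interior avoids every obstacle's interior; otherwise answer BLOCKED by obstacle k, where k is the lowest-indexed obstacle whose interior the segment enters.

Obstacle 1 [(1,5) (8,0) (11,0) (8,7) (2,10)]:
  edge (1,5)–(8,0): clear
  edge (8,0)–(11,0): clear
  edge (11,0)–(8,7): clear
  edge (8,7)–(2,10): clear
  edge (2,10)–(1,5): clear
  midpoint (25/2,39/2) outside
  → clear
Obstacle 2 [(0,17) (5,14) (10,14) (10,23)]:
  edge (0,17)–(5,14): clear
  edge (5,14)–(10,14): clear
  edge (10,14)–(10,23): crosses AB
  edge (10,23)–(0,17): crosses AB
  → BLOCKED
Obstacle 3 [(13,6) (17,1) (20,1) (21,2) (17,11)]:
  edge (13,6)–(17,1): clear
  edge (17,1)–(20,1): clear
  edge (20,1)–(21,2): clear
  edge (21,2)–(17,11): clear
  edge (17,11)–(13,6): clear
  midpoint (25/2,39/2) outside
  → clear

BLOCKED by obstacle 2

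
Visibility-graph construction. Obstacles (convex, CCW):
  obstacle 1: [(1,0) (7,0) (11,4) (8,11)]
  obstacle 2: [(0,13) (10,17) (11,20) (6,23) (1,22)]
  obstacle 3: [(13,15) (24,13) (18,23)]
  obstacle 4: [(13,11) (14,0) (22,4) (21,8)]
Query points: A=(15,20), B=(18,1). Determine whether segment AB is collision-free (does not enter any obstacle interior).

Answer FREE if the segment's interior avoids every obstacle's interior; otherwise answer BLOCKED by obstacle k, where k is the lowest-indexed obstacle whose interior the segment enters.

BLOCKED by obstacle 3

Obstacle 1 [(1,0) (7,0) (11,4) (8,11)]:
  edge (1,0)–(7,0): clear
  edge (7,0)–(11,4): clear
  edge (11,4)–(8,11): clear
  edge (8,11)–(1,0): clear
  midpoint (33/2,21/2) outside
  → clear
Obstacle 2 [(0,13) (10,17) (11,20) (6,23) (1,22)]:
  edge (0,13)–(10,17): clear
  edge (10,17)–(11,20): clear
  edge (11,20)–(6,23): clear
  edge (6,23)–(1,22): clear
  edge (1,22)–(0,13): clear
  midpoint (33/2,21/2) outside
  → clear
Obstacle 3 [(13,15) (24,13) (18,23)]:
  edge (13,15)–(24,13): crosses AB
  edge (24,13)–(18,23): clear
  edge (18,23)–(13,15): crosses AB
  → BLOCKED
Obstacle 4 [(13,11) (14,0) (22,4) (21,8)]:
  edge (13,11)–(14,0): clear
  edge (14,0)–(22,4): crosses AB
  edge (22,4)–(21,8): clear
  edge (21,8)–(13,11): crosses AB
  → BLOCKED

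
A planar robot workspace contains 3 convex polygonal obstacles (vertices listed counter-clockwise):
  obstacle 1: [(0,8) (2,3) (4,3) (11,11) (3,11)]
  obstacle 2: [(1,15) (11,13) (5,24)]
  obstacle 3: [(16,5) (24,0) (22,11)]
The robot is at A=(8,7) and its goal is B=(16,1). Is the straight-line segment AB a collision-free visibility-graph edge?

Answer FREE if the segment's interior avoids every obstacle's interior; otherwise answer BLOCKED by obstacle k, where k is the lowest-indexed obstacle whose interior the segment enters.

Obstacle 1 [(0,8) (2,3) (4,3) (11,11) (3,11)]:
  edge (0,8)–(2,3): clear
  edge (2,3)–(4,3): clear
  edge (4,3)–(11,11): clear
  edge (11,11)–(3,11): clear
  edge (3,11)–(0,8): clear
  midpoint (12,4) outside
  → clear
Obstacle 2 [(1,15) (11,13) (5,24)]:
  edge (1,15)–(11,13): clear
  edge (11,13)–(5,24): clear
  edge (5,24)–(1,15): clear
  midpoint (12,4) outside
  → clear
Obstacle 3 [(16,5) (24,0) (22,11)]:
  edge (16,5)–(24,0): clear
  edge (24,0)–(22,11): clear
  edge (22,11)–(16,5): clear
  midpoint (12,4) outside
  → clear

FREE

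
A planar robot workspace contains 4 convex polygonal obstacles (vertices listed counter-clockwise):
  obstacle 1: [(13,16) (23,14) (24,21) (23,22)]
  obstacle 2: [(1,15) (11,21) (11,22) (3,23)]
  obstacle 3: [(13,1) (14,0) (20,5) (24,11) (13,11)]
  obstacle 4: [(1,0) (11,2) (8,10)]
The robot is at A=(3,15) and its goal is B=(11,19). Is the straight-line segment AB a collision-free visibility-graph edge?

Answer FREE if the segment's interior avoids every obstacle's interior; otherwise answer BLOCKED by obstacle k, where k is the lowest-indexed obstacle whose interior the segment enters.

Obstacle 1 [(13,16) (23,14) (24,21) (23,22)]:
  edge (13,16)–(23,14): clear
  edge (23,14)–(24,21): clear
  edge (24,21)–(23,22): clear
  edge (23,22)–(13,16): clear
  midpoint (7,17) outside
  → clear
Obstacle 2 [(1,15) (11,21) (11,22) (3,23)]:
  edge (1,15)–(11,21): clear
  edge (11,21)–(11,22): clear
  edge (11,22)–(3,23): clear
  edge (3,23)–(1,15): clear
  midpoint (7,17) outside
  → clear
Obstacle 3 [(13,1) (14,0) (20,5) (24,11) (13,11)]:
  edge (13,1)–(14,0): clear
  edge (14,0)–(20,5): clear
  edge (20,5)–(24,11): clear
  edge (24,11)–(13,11): clear
  edge (13,11)–(13,1): clear
  midpoint (7,17) outside
  → clear
Obstacle 4 [(1,0) (11,2) (8,10)]:
  edge (1,0)–(11,2): clear
  edge (11,2)–(8,10): clear
  edge (8,10)–(1,0): clear
  midpoint (7,17) outside
  → clear

FREE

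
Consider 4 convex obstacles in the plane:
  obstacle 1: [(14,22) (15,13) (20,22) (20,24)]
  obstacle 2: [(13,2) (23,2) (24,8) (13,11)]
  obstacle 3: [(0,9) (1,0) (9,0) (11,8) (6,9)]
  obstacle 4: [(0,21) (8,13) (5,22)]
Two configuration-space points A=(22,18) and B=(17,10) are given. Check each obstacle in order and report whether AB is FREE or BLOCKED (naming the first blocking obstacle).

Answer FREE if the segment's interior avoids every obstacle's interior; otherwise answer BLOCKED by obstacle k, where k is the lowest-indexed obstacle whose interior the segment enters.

Obstacle 1 [(14,22) (15,13) (20,22) (20,24)]:
  edge (14,22)–(15,13): clear
  edge (15,13)–(20,22): clear
  edge (20,22)–(20,24): clear
  edge (20,24)–(14,22): clear
  midpoint (39/2,14) outside
  → clear
Obstacle 2 [(13,2) (23,2) (24,8) (13,11)]:
  edge (13,2)–(23,2): clear
  edge (23,2)–(24,8): clear
  edge (24,8)–(13,11): clear
  edge (13,11)–(13,2): clear
  midpoint (39/2,14) outside
  → clear
Obstacle 3 [(0,9) (1,0) (9,0) (11,8) (6,9)]:
  edge (0,9)–(1,0): clear
  edge (1,0)–(9,0): clear
  edge (9,0)–(11,8): clear
  edge (11,8)–(6,9): clear
  edge (6,9)–(0,9): clear
  midpoint (39/2,14) outside
  → clear
Obstacle 4 [(0,21) (8,13) (5,22)]:
  edge (0,21)–(8,13): clear
  edge (8,13)–(5,22): clear
  edge (5,22)–(0,21): clear
  midpoint (39/2,14) outside
  → clear

FREE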